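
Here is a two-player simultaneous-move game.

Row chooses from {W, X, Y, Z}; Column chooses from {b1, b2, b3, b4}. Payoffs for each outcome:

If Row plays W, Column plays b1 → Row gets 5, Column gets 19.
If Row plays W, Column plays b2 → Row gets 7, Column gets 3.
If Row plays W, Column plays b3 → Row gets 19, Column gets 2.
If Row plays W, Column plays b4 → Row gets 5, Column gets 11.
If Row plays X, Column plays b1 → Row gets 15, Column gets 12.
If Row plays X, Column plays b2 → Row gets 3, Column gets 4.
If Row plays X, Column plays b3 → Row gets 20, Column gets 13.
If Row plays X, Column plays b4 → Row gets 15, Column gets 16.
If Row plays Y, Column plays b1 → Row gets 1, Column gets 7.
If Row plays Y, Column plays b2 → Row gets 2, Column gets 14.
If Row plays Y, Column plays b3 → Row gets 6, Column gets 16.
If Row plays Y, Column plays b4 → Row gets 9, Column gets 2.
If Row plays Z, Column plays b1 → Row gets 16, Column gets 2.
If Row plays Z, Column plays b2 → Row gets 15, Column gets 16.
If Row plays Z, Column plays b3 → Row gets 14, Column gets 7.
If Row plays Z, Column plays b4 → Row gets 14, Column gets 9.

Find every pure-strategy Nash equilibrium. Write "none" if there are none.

Mark each player's best response to every combination of opponents' strategies; a profile where every player is best-responding is a pure Nash equilibrium.
Row against b1: payoffs 5, 15, 1, 16 → best response Z.
Row against b2: payoffs 7, 3, 2, 15 → best response Z.
Row against b3: payoffs 19, 20, 6, 14 → best response X.
Row against b4: payoffs 5, 15, 9, 14 → best response X.
Column against W: payoffs 19, 3, 2, 11 → best response b1.
Column against X: payoffs 12, 4, 13, 16 → best response b4.
Column against Y: payoffs 7, 14, 16, 2 → best response b3.
Column against Z: payoffs 2, 16, 7, 9 → best response b2.
Mutual best responses: (X, b4); (Z, b2).

(X, b4), (Z, b2)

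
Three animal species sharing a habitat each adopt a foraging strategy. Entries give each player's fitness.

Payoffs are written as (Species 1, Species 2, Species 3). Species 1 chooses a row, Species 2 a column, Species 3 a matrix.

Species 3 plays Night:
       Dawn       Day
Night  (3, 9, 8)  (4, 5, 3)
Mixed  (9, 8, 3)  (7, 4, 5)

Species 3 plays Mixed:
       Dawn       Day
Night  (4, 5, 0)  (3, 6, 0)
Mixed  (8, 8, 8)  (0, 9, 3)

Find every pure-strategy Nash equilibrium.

none

Species 1 against (Dawn, Night): payoffs 3, 9 → best response Mixed.
Species 1 against (Dawn, Mixed): payoffs 4, 8 → best response Mixed.
Species 1 against (Day, Night): payoffs 4, 7 → best response Mixed.
Species 1 against (Day, Mixed): payoffs 3, 0 → best response Night.
Species 2 against (Night, Night): payoffs 9, 5 → best response Dawn.
Species 2 against (Night, Mixed): payoffs 5, 6 → best response Day.
Species 2 against (Mixed, Night): payoffs 8, 4 → best response Dawn.
Species 2 against (Mixed, Mixed): payoffs 8, 9 → best response Day.
Species 3 against (Night, Dawn): payoffs 8, 0 → best response Night.
Species 3 against (Night, Day): payoffs 3, 0 → best response Night.
Species 3 against (Mixed, Dawn): payoffs 3, 8 → best response Mixed.
Species 3 against (Mixed, Day): payoffs 5, 3 → best response Night.
No profile is a mutual best response for all players.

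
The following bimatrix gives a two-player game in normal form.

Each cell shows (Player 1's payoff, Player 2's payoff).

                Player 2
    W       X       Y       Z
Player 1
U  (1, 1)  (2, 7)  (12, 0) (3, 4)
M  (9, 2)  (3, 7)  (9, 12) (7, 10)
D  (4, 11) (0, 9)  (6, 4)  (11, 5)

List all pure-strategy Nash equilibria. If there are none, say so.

There is no pure-strategy Nash equilibrium.

Player 1 against W: payoffs 1, 9, 4 → best response M.
Player 1 against X: payoffs 2, 3, 0 → best response M.
Player 1 against Y: payoffs 12, 9, 6 → best response U.
Player 1 against Z: payoffs 3, 7, 11 → best response D.
Player 2 against U: payoffs 1, 7, 0, 4 → best response X.
Player 2 against M: payoffs 2, 7, 12, 10 → best response Y.
Player 2 against D: payoffs 11, 9, 4, 5 → best response W.
No profile is a mutual best response for all players.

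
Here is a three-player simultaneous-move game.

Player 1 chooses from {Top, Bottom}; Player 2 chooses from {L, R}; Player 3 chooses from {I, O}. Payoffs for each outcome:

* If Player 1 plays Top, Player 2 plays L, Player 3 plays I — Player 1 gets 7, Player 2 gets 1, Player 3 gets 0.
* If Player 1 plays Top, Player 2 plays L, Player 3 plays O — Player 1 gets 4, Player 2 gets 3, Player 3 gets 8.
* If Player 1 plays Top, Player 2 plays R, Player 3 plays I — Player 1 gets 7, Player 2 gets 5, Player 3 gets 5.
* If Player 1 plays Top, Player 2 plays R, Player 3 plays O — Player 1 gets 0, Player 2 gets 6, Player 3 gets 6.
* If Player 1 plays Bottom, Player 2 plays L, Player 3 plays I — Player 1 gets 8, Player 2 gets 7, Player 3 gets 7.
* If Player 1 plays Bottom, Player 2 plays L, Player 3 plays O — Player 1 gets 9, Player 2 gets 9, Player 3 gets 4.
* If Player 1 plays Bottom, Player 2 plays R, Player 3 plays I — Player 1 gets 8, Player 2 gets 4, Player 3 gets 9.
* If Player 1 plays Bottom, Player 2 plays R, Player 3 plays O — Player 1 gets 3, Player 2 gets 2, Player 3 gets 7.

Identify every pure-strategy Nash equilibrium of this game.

Player 1 against (L, I): payoffs 7, 8 → best response Bottom.
Player 1 against (L, O): payoffs 4, 9 → best response Bottom.
Player 1 against (R, I): payoffs 7, 8 → best response Bottom.
Player 1 against (R, O): payoffs 0, 3 → best response Bottom.
Player 2 against (Top, I): payoffs 1, 5 → best response R.
Player 2 against (Top, O): payoffs 3, 6 → best response R.
Player 2 against (Bottom, I): payoffs 7, 4 → best response L.
Player 2 against (Bottom, O): payoffs 9, 2 → best response L.
Player 3 against (Top, L): payoffs 0, 8 → best response O.
Player 3 against (Top, R): payoffs 5, 6 → best response O.
Player 3 against (Bottom, L): payoffs 7, 4 → best response I.
Player 3 against (Bottom, R): payoffs 9, 7 → best response I.
Mutual best responses: (Bottom, L, I).

The unique pure-strategy Nash equilibrium is (Bottom, L, I).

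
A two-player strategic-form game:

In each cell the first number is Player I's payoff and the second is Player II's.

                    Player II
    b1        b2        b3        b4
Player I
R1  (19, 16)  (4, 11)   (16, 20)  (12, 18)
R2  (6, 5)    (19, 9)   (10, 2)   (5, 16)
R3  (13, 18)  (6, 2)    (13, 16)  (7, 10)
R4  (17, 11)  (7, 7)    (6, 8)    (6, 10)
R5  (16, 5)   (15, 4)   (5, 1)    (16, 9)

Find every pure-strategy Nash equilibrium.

Pure-strategy Nash equilibria: (R1, b3) and (R5, b4)

(R1, b1): Player II can switch to b3 (16 → 20). Not NE.
(R1, b2): Player I can switch to R2 (4 → 19). Not NE.
(R1, b3): Player I gets 16, best alternative 13; Player II gets 20, best alternative 18. No profitable deviation — NE.
(R1, b4): Player I can switch to R5 (12 → 16). Not NE.
(R2, b1): Player I can switch to R1 (6 → 19). Not NE.
(R2, b2): Player II can switch to b4 (9 → 16). Not NE.
(R2, b3): Player I can switch to R1 (10 → 16). Not NE.
(R2, b4): Player I can switch to R1 (5 → 12). Not NE.
(R3, b1): Player I can switch to R1 (13 → 19). Not NE.
(R3, b2): Player I can switch to R2 (6 → 19). Not NE.
(R3, b3): Player I can switch to R1 (13 → 16). Not NE.
(R5, b4): Player I gets 16, best alternative 12; Player II gets 9, best alternative 5. No profitable deviation — NE.
(The remaining 8 profiles each have a profitable deviation by the same check.)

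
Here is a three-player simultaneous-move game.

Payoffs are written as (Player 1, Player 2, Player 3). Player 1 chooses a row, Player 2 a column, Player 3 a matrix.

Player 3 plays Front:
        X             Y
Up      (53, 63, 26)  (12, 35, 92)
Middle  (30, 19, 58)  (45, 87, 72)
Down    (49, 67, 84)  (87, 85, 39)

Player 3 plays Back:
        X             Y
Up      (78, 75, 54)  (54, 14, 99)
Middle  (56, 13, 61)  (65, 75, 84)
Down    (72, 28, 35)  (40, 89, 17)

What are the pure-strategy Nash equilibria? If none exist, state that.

(Up, X, Back), (Middle, Y, Back), (Down, Y, Front)

(Up, X, Front): Player 3 can switch to Back (26 → 54). Not NE.
(Up, X, Back): Player 1 gets 78, best alternative 72; Player 2 gets 75, best alternative 14; Player 3 gets 54, best alternative 26. No profitable deviation — NE.
(Up, Y, Front): Player 1 can switch to Middle (12 → 45). Not NE.
(Up, Y, Back): Player 1 can switch to Middle (54 → 65). Not NE.
(Middle, X, Front): Player 1 can switch to Up (30 → 53). Not NE.
(Middle, X, Back): Player 1 can switch to Up (56 → 78). Not NE.
(Middle, Y, Front): Player 1 can switch to Down (45 → 87). Not NE.
(Middle, Y, Back): Player 1 gets 65, best alternative 54; Player 2 gets 75, best alternative 13; Player 3 gets 84, best alternative 72. No profitable deviation — NE.
(Down, Y, Front): Player 1 gets 87, best alternative 45; Player 2 gets 85, best alternative 67; Player 3 gets 39, best alternative 17. No profitable deviation — NE.
(The remaining 3 profiles each have a profitable deviation by the same check.)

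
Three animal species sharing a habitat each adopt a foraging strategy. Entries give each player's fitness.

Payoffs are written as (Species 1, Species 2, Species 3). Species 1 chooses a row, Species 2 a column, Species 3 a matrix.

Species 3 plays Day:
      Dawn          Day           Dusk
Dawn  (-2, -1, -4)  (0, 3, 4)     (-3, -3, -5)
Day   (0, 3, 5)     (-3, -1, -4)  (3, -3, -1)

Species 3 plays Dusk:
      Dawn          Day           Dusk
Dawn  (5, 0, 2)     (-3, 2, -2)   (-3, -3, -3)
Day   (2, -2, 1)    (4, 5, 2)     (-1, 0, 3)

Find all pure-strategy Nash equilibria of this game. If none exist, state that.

(Dawn, Dawn, Day): Species 1 can switch to Day (-2 → 0). Not NE.
(Dawn, Dawn, Dusk): Species 2 can switch to Day (0 → 2). Not NE.
(Dawn, Day, Day): Species 1 gets 0, best alternative -3; Species 2 gets 3, best alternative -1; Species 3 gets 4, best alternative -2. No profitable deviation — NE.
(Dawn, Day, Dusk): Species 1 can switch to Day (-3 → 4). Not NE.
(Dawn, Dusk, Day): Species 1 can switch to Day (-3 → 3). Not NE.
(Dawn, Dusk, Dusk): Species 1 can switch to Day (-3 → -1). Not NE.
(Day, Dawn, Day): Species 1 gets 0, best alternative -2; Species 2 gets 3, best alternative -1; Species 3 gets 5, best alternative 1. No profitable deviation — NE.
(Day, Dawn, Dusk): Species 1 can switch to Dawn (2 → 5). Not NE.
(Day, Day, Dusk): Species 1 gets 4, best alternative -3; Species 2 gets 5, best alternative 0; Species 3 gets 2, best alternative -4. No profitable deviation — NE.
(The remaining 3 profiles each have a profitable deviation by the same check.)

The pure Nash equilibria are (Dawn, Day, Day), (Day, Dawn, Day), (Day, Day, Dusk).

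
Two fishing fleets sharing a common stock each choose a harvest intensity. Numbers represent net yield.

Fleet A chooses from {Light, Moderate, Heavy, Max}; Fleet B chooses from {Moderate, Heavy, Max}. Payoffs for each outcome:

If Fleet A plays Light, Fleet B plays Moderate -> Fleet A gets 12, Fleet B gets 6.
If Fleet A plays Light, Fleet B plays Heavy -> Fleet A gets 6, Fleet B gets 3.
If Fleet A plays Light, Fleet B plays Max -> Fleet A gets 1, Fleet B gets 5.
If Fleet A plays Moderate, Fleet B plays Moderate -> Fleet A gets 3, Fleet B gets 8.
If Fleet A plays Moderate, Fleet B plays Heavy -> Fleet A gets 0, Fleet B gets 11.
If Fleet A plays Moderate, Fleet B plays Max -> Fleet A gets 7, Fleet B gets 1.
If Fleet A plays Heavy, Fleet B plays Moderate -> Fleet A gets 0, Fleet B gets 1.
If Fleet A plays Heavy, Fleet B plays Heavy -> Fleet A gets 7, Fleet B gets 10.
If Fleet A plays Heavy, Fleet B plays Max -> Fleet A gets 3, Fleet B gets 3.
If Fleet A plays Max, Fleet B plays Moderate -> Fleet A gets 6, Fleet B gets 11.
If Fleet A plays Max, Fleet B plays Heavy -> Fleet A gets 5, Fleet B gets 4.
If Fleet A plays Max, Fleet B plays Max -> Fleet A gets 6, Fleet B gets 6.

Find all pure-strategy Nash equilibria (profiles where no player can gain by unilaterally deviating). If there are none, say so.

The pure Nash equilibria are (Light, Moderate), (Heavy, Heavy).

Fleet A against Moderate: payoffs 12, 3, 0, 6 → best response Light.
Fleet A against Heavy: payoffs 6, 0, 7, 5 → best response Heavy.
Fleet A against Max: payoffs 1, 7, 3, 6 → best response Moderate.
Fleet B against Light: payoffs 6, 3, 5 → best response Moderate.
Fleet B against Moderate: payoffs 8, 11, 1 → best response Heavy.
Fleet B against Heavy: payoffs 1, 10, 3 → best response Heavy.
Fleet B against Max: payoffs 11, 4, 6 → best response Moderate.
Mutual best responses: (Light, Moderate); (Heavy, Heavy).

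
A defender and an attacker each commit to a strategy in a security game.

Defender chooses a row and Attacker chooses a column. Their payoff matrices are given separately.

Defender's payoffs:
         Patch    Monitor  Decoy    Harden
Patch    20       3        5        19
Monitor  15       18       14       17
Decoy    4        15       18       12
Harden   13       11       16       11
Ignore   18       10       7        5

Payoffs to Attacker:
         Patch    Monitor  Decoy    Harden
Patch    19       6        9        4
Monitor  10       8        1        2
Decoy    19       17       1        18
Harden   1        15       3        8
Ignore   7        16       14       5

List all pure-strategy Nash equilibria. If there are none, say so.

(Patch, Patch): Defender gets 20, best alternative 18; Attacker gets 19, best alternative 9. No profitable deviation — NE.
(Patch, Monitor): Defender can switch to Monitor (3 → 18). Not NE.
(Patch, Decoy): Defender can switch to Monitor (5 → 14). Not NE.
(Patch, Harden): Attacker can switch to Patch (4 → 19). Not NE.
(Monitor, Patch): Defender can switch to Patch (15 → 20). Not NE.
(Monitor, Monitor): Attacker can switch to Patch (8 → 10). Not NE.
(Monitor, Decoy): Defender can switch to Decoy (14 → 18). Not NE.
(Monitor, Harden): Defender can switch to Patch (17 → 19). Not NE.
(Decoy, Patch): Defender can switch to Patch (4 → 20). Not NE.
(The remaining 11 profiles each have a profitable deviation by the same check.)

(Patch, Patch)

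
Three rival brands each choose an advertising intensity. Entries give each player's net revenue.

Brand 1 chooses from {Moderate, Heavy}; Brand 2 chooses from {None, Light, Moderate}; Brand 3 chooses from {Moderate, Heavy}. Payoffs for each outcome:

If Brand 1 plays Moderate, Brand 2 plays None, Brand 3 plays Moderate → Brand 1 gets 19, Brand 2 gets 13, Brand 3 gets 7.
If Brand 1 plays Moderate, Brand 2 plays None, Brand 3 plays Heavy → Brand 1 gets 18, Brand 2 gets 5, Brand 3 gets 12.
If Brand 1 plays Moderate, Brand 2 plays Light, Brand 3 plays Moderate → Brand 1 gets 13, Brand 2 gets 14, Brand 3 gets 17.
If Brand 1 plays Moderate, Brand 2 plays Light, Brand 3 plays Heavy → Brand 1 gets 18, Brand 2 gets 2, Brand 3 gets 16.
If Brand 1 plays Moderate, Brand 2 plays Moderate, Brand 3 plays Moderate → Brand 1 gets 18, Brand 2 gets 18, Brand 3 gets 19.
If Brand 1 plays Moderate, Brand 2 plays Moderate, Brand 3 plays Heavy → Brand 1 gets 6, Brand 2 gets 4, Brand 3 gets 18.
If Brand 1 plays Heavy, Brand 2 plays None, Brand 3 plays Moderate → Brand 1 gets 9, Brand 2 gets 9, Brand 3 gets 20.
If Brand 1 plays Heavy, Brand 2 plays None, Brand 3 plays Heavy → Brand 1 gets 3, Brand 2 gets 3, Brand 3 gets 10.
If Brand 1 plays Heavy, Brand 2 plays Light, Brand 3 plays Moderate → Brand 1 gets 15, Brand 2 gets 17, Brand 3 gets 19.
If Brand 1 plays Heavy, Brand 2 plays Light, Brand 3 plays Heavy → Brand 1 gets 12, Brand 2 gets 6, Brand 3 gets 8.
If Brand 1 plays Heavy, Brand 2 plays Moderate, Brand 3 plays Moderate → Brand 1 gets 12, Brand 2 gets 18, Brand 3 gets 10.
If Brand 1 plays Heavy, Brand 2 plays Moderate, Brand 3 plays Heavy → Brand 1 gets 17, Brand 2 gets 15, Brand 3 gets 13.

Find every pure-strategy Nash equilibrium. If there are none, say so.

Mark each player's best response to every combination of opponents' strategies; a profile where every player is best-responding is a pure Nash equilibrium.
Brand 1 against (None, Moderate): payoffs 19, 9 → best response Moderate.
Brand 1 against (None, Heavy): payoffs 18, 3 → best response Moderate.
Brand 1 against (Light, Moderate): payoffs 13, 15 → best response Heavy.
Brand 1 against (Light, Heavy): payoffs 18, 12 → best response Moderate.
Brand 1 against (Moderate, Moderate): payoffs 18, 12 → best response Moderate.
Brand 1 against (Moderate, Heavy): payoffs 6, 17 → best response Heavy.
Brand 2 against (Moderate, Moderate): payoffs 13, 14, 18 → best response Moderate.
Brand 2 against (Moderate, Heavy): payoffs 5, 2, 4 → best response None.
Brand 2 against (Heavy, Moderate): payoffs 9, 17, 18 → best response Moderate.
Brand 2 against (Heavy, Heavy): payoffs 3, 6, 15 → best response Moderate.
Brand 3 against (Moderate, None): payoffs 7, 12 → best response Heavy.
Brand 3 against (Moderate, Light): payoffs 17, 16 → best response Moderate.
Brand 3 against (Moderate, Moderate): payoffs 19, 18 → best response Moderate.
Brand 3 against (Heavy, None): payoffs 20, 10 → best response Moderate.
Brand 3 against (Heavy, Light): payoffs 19, 8 → best response Moderate.
Brand 3 against (Heavy, Moderate): payoffs 10, 13 → best response Heavy.
Mutual best responses: (Moderate, None, Heavy); (Moderate, Moderate, Moderate); (Heavy, Moderate, Heavy).

(Moderate, None, Heavy) and (Moderate, Moderate, Moderate) and (Heavy, Moderate, Heavy)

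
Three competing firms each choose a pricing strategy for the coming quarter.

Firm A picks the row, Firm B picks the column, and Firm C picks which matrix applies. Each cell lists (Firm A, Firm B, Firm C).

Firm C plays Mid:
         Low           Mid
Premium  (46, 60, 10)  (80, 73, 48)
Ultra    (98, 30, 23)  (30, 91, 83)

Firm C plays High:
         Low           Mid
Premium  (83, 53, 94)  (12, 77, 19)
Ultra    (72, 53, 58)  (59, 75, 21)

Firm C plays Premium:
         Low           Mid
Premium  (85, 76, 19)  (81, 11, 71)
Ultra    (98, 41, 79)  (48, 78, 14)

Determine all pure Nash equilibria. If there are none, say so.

No pure-strategy Nash equilibrium.

(Premium, Low, Mid): Firm A can switch to Ultra (46 → 98). Not NE.
(Premium, Low, High): Firm B can switch to Mid (53 → 77). Not NE.
(Premium, Low, Premium): Firm A can switch to Ultra (85 → 98). Not NE.
(Premium, Mid, Mid): Firm C can switch to Premium (48 → 71). Not NE.
(Premium, Mid, High): Firm A can switch to Ultra (12 → 59). Not NE.
(Premium, Mid, Premium): Firm B can switch to Low (11 → 76). Not NE.
(Ultra, Low, Mid): Firm B can switch to Mid (30 → 91). Not NE.
(Ultra, Low, High): Firm A can switch to Premium (72 → 83). Not NE.
(Ultra, Low, Premium): Firm B can switch to Mid (41 → 78). Not NE.
(Ultra, Mid, Mid): Firm A can switch to Premium (30 → 80). Not NE.
(The remaining 2 profiles each have a profitable deviation by the same check.)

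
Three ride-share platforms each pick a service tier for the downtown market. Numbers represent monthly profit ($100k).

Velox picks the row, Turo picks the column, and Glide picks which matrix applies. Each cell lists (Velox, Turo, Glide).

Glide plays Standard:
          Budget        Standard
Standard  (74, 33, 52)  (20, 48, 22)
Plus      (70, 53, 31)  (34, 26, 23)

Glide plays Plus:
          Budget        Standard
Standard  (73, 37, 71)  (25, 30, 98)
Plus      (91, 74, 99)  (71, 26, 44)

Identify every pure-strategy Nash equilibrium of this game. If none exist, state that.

Velox against (Budget, Standard): payoffs 74, 70 → best response Standard.
Velox against (Budget, Plus): payoffs 73, 91 → best response Plus.
Velox against (Standard, Standard): payoffs 20, 34 → best response Plus.
Velox against (Standard, Plus): payoffs 25, 71 → best response Plus.
Turo against (Standard, Standard): payoffs 33, 48 → best response Standard.
Turo against (Standard, Plus): payoffs 37, 30 → best response Budget.
Turo against (Plus, Standard): payoffs 53, 26 → best response Budget.
Turo against (Plus, Plus): payoffs 74, 26 → best response Budget.
Glide against (Standard, Budget): payoffs 52, 71 → best response Plus.
Glide against (Standard, Standard): payoffs 22, 98 → best response Plus.
Glide against (Plus, Budget): payoffs 31, 99 → best response Plus.
Glide against (Plus, Standard): payoffs 23, 44 → best response Plus.
Mutual best responses: (Plus, Budget, Plus).

(Plus, Budget, Plus)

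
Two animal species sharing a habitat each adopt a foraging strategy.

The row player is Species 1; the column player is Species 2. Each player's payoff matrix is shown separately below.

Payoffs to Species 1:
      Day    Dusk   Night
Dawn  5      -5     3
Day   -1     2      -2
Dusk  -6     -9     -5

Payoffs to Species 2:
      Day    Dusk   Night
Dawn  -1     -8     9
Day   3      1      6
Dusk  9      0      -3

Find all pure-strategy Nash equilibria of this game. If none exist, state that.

For each strategy profile, look for a profitable unilateral deviation.
(Dawn, Day): Species 2 can switch to Night (-1 → 9). Not NE.
(Dawn, Dusk): Species 1 can switch to Day (-5 → 2). Not NE.
(Dawn, Night): Species 1 gets 3, best alternative -2; Species 2 gets 9, best alternative -1. No profitable deviation — NE.
(Day, Day): Species 1 can switch to Dawn (-1 → 5). Not NE.
(Day, Dusk): Species 2 can switch to Day (1 → 3). Not NE.
(Day, Night): Species 1 can switch to Dawn (-2 → 3). Not NE.
(Dusk, Day): Species 1 can switch to Dawn (-6 → 5). Not NE.
(The remaining 2 profiles each have a profitable deviation by the same check.)

(Dawn, Night)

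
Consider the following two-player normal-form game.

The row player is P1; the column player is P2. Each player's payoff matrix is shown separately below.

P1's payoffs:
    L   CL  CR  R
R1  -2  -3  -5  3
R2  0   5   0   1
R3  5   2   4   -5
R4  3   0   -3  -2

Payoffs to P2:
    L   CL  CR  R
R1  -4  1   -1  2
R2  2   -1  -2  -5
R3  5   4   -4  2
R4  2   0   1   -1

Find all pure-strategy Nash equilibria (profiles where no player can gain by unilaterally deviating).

The pure Nash equilibria are (R1, R), (R3, L).

(R1, L): P1 can switch to R2 (-2 → 0). Not NE.
(R1, CL): P1 can switch to R2 (-3 → 5). Not NE.
(R1, CR): P1 can switch to R2 (-5 → 0). Not NE.
(R1, R): P1 gets 3, best alternative 1; P2 gets 2, best alternative 1. No profitable deviation — NE.
(R2, L): P1 can switch to R3 (0 → 5). Not NE.
(R2, CL): P2 can switch to L (-1 → 2). Not NE.
(R2, CR): P1 can switch to R3 (0 → 4). Not NE.
(R3, L): P1 gets 5, best alternative 3; P2 gets 5, best alternative 4. No profitable deviation — NE.
(The remaining 8 profiles each have a profitable deviation by the same check.)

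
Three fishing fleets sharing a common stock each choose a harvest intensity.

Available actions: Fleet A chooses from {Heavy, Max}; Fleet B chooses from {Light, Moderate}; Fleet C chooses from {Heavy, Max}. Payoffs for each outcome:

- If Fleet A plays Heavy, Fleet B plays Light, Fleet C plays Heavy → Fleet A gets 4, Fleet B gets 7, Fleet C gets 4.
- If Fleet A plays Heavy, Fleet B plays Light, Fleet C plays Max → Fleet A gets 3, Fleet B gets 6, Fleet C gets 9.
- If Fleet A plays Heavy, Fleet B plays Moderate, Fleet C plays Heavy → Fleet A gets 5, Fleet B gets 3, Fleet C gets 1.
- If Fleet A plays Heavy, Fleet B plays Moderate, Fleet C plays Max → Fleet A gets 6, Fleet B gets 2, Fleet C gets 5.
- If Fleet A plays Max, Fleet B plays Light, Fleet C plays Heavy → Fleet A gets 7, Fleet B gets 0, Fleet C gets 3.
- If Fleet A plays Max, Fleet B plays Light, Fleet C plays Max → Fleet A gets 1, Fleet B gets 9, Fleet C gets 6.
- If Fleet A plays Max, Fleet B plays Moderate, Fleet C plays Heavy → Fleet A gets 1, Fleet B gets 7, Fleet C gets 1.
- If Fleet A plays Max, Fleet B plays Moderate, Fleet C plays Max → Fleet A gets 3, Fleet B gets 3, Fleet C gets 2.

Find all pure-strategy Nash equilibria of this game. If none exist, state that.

Pure NE: (Heavy, Light, Max)

Fleet A against (Light, Heavy): payoffs 4, 7 → best response Max.
Fleet A against (Light, Max): payoffs 3, 1 → best response Heavy.
Fleet A against (Moderate, Heavy): payoffs 5, 1 → best response Heavy.
Fleet A against (Moderate, Max): payoffs 6, 3 → best response Heavy.
Fleet B against (Heavy, Heavy): payoffs 7, 3 → best response Light.
Fleet B against (Heavy, Max): payoffs 6, 2 → best response Light.
Fleet B against (Max, Heavy): payoffs 0, 7 → best response Moderate.
Fleet B against (Max, Max): payoffs 9, 3 → best response Light.
Fleet C against (Heavy, Light): payoffs 4, 9 → best response Max.
Fleet C against (Heavy, Moderate): payoffs 1, 5 → best response Max.
Fleet C against (Max, Light): payoffs 3, 6 → best response Max.
Fleet C against (Max, Moderate): payoffs 1, 2 → best response Max.
Mutual best responses: (Heavy, Light, Max).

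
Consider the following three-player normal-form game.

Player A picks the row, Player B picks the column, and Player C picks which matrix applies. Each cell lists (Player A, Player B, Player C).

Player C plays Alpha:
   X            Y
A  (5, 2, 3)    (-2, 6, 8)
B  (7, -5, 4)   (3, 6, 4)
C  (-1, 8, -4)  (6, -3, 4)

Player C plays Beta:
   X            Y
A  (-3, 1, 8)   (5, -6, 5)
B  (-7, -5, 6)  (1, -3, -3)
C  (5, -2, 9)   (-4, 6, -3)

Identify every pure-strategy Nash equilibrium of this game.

Check each profile: it is a Nash equilibrium iff no player can strictly gain by switching unilaterally.
(A, X, Alpha): Player A can switch to B (5 → 7). Not NE.
(A, X, Beta): Player A can switch to C (-3 → 5). Not NE.
(A, Y, Alpha): Player A can switch to B (-2 → 3). Not NE.
(A, Y, Beta): Player B can switch to X (-6 → 1). Not NE.
(B, X, Alpha): Player B can switch to Y (-5 → 6). Not NE.
(B, X, Beta): Player A can switch to A (-7 → -3). Not NE.
(B, Y, Alpha): Player A can switch to C (3 → 6). Not NE.
(B, Y, Beta): Player A can switch to A (1 → 5). Not NE.
(The remaining 4 profiles each have a profitable deviation by the same check.)

No pure-strategy Nash equilibrium.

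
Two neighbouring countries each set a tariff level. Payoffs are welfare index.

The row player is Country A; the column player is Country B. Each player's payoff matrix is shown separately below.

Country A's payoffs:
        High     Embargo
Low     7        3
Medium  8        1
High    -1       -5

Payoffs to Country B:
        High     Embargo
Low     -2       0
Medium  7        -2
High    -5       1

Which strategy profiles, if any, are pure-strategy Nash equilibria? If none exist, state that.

Pure-strategy Nash equilibria: (Low, Embargo) and (Medium, High)

Mark each player's best response to every combination of opponents' strategies; a profile where every player is best-responding is a pure Nash equilibrium.
Country A against High: payoffs 7, 8, -1 → best response Medium.
Country A against Embargo: payoffs 3, 1, -5 → best response Low.
Country B against Low: payoffs -2, 0 → best response Embargo.
Country B against Medium: payoffs 7, -2 → best response High.
Country B against High: payoffs -5, 1 → best response Embargo.
Mutual best responses: (Low, Embargo); (Medium, High).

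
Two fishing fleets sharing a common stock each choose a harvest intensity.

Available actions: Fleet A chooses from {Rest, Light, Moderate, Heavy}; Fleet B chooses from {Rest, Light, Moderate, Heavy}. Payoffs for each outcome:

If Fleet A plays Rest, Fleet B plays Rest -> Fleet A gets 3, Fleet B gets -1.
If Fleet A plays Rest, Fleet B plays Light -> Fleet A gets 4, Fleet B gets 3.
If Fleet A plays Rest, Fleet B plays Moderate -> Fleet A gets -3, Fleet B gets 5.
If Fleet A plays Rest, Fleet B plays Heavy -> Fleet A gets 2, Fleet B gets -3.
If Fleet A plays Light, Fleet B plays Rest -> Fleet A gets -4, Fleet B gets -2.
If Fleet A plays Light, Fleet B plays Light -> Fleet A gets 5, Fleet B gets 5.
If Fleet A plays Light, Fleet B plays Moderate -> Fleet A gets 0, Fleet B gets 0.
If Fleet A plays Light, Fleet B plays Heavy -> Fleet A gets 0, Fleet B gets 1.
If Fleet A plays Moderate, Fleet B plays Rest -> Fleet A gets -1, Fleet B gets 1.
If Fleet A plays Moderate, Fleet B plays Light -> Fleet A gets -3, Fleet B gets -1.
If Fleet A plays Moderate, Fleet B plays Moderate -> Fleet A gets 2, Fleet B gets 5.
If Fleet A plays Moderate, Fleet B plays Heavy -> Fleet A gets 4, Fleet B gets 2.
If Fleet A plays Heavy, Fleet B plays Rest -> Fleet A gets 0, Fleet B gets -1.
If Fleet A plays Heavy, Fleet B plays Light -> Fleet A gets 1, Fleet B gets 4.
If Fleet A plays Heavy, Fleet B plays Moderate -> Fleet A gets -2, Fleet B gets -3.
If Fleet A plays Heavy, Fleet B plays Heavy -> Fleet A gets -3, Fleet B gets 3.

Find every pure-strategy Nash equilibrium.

The pure Nash equilibria are (Light, Light); (Moderate, Moderate).

Mark each player's best response to every combination of opponents' strategies; a profile where every player is best-responding is a pure Nash equilibrium.
Fleet A against Rest: payoffs 3, -4, -1, 0 → best response Rest.
Fleet A against Light: payoffs 4, 5, -3, 1 → best response Light.
Fleet A against Moderate: payoffs -3, 0, 2, -2 → best response Moderate.
Fleet A against Heavy: payoffs 2, 0, 4, -3 → best response Moderate.
Fleet B against Rest: payoffs -1, 3, 5, -3 → best response Moderate.
Fleet B against Light: payoffs -2, 5, 0, 1 → best response Light.
Fleet B against Moderate: payoffs 1, -1, 5, 2 → best response Moderate.
Fleet B against Heavy: payoffs -1, 4, -3, 3 → best response Light.
Mutual best responses: (Light, Light); (Moderate, Moderate).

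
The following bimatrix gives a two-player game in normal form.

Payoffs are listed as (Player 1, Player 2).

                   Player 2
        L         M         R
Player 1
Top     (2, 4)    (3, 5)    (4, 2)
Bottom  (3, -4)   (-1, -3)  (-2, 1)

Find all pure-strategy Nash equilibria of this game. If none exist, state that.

Player 1 against L: payoffs 2, 3 → best response Bottom.
Player 1 against M: payoffs 3, -1 → best response Top.
Player 1 against R: payoffs 4, -2 → best response Top.
Player 2 against Top: payoffs 4, 5, 2 → best response M.
Player 2 against Bottom: payoffs -4, -3, 1 → best response R.
Mutual best responses: (Top, M).

Pure NE: (Top, M)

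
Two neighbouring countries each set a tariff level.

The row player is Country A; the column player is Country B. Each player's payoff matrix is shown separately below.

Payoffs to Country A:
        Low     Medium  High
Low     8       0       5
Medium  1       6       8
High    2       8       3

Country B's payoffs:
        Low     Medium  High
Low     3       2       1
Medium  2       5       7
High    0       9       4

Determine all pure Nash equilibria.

(Low, Low): Country A gets 8, best alternative 2; Country B gets 3, best alternative 2. No profitable deviation — NE.
(Low, Medium): Country A can switch to Medium (0 → 6). Not NE.
(Low, High): Country A can switch to Medium (5 → 8). Not NE.
(Medium, Low): Country A can switch to Low (1 → 8). Not NE.
(Medium, Medium): Country A can switch to High (6 → 8). Not NE.
(Medium, High): Country A gets 8, best alternative 5; Country B gets 7, best alternative 5. No profitable deviation — NE.
(High, Low): Country A can switch to Low (2 → 8). Not NE.
(High, Medium): Country A gets 8, best alternative 6; Country B gets 9, best alternative 4. No profitable deviation — NE.
(High, High): Country A can switch to Low (3 → 5). Not NE.

The pure Nash equilibria are (Low, Low) and (Medium, High) and (High, Medium).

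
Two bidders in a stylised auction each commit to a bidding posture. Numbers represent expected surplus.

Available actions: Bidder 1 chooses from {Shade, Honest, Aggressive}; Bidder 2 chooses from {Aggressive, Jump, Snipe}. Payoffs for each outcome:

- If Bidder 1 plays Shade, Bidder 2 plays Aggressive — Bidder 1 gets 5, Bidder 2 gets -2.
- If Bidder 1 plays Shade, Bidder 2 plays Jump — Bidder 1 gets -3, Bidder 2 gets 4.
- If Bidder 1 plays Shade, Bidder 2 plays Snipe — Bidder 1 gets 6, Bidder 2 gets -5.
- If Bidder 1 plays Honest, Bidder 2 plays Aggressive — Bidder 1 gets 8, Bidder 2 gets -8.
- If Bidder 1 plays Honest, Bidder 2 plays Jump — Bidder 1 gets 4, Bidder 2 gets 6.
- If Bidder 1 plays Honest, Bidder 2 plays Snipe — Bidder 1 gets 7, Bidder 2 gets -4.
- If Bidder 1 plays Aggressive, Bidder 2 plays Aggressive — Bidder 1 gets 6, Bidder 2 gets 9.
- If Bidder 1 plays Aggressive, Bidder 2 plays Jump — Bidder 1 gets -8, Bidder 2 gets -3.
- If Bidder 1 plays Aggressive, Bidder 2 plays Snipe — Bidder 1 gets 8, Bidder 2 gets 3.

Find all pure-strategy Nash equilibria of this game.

(Honest, Jump)

Bidder 1 against Aggressive: payoffs 5, 8, 6 → best response Honest.
Bidder 1 against Jump: payoffs -3, 4, -8 → best response Honest.
Bidder 1 against Snipe: payoffs 6, 7, 8 → best response Aggressive.
Bidder 2 against Shade: payoffs -2, 4, -5 → best response Jump.
Bidder 2 against Honest: payoffs -8, 6, -4 → best response Jump.
Bidder 2 against Aggressive: payoffs 9, -3, 3 → best response Aggressive.
Mutual best responses: (Honest, Jump).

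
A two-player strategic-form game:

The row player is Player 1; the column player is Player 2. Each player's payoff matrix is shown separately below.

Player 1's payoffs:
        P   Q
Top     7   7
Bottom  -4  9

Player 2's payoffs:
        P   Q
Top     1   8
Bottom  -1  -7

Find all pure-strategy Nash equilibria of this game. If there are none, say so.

Check each profile: it is a Nash equilibrium iff no player can strictly gain by switching unilaterally.
(Top, P): Player 2 can switch to Q (1 → 8). Not NE.
(Top, Q): Player 1 can switch to Bottom (7 → 9). Not NE.
(Bottom, P): Player 1 can switch to Top (-4 → 7). Not NE.
(Bottom, Q): Player 2 can switch to P (-7 → -1). Not NE.

This game has no pure Nash equilibrium.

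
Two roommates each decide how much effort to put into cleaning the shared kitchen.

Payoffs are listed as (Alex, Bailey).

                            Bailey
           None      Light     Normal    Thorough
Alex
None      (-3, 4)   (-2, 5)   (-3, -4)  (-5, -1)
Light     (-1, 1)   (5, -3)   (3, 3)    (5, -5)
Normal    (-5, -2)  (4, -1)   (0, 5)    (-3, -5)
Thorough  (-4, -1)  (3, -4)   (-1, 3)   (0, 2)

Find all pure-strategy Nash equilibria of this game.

The unique pure-strategy Nash equilibrium is (Light, Normal).

Alex against None: payoffs -3, -1, -5, -4 → best response Light.
Alex against Light: payoffs -2, 5, 4, 3 → best response Light.
Alex against Normal: payoffs -3, 3, 0, -1 → best response Light.
Alex against Thorough: payoffs -5, 5, -3, 0 → best response Light.
Bailey against None: payoffs 4, 5, -4, -1 → best response Light.
Bailey against Light: payoffs 1, -3, 3, -5 → best response Normal.
Bailey against Normal: payoffs -2, -1, 5, -5 → best response Normal.
Bailey against Thorough: payoffs -1, -4, 3, 2 → best response Normal.
Mutual best responses: (Light, Normal).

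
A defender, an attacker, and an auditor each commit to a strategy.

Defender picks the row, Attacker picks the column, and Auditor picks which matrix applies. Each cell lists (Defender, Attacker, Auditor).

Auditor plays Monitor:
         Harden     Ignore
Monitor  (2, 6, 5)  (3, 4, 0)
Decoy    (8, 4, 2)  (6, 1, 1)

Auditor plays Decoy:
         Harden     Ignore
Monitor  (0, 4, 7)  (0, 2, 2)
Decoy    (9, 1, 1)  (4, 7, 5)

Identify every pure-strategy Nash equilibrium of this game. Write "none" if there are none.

(Monitor, Harden, Monitor): Defender can switch to Decoy (2 → 8). Not NE.
(Monitor, Harden, Decoy): Defender can switch to Decoy (0 → 9). Not NE.
(Monitor, Ignore, Monitor): Defender can switch to Decoy (3 → 6). Not NE.
(Monitor, Ignore, Decoy): Defender can switch to Decoy (0 → 4). Not NE.
(Decoy, Harden, Monitor): Defender gets 8, best alternative 2; Attacker gets 4, best alternative 1; Auditor gets 2, best alternative 1. No profitable deviation — NE.
(Decoy, Harden, Decoy): Attacker can switch to Ignore (1 → 7). Not NE.
(Decoy, Ignore, Monitor): Attacker can switch to Harden (1 → 4). Not NE.
(Decoy, Ignore, Decoy): Defender gets 4, best alternative 0; Attacker gets 7, best alternative 1; Auditor gets 5, best alternative 1. No profitable deviation — NE.

The pure Nash equilibria are (Decoy, Harden, Monitor) and (Decoy, Ignore, Decoy).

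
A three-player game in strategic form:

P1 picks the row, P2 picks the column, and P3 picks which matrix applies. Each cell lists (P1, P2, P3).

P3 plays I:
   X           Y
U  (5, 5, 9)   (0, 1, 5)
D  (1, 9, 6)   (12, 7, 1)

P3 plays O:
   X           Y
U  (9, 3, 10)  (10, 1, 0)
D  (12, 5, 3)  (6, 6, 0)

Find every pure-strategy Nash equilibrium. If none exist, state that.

No pure-strategy Nash equilibrium.

(U, X, I): P3 can switch to O (9 → 10). Not NE.
(U, X, O): P1 can switch to D (9 → 12). Not NE.
(U, Y, I): P1 can switch to D (0 → 12). Not NE.
(U, Y, O): P2 can switch to X (1 → 3). Not NE.
(D, X, I): P1 can switch to U (1 → 5). Not NE.
(D, X, O): P2 can switch to Y (5 → 6). Not NE.
(D, Y, I): P2 can switch to X (7 → 9). Not NE.
(D, Y, O): P1 can switch to U (6 → 10). Not NE.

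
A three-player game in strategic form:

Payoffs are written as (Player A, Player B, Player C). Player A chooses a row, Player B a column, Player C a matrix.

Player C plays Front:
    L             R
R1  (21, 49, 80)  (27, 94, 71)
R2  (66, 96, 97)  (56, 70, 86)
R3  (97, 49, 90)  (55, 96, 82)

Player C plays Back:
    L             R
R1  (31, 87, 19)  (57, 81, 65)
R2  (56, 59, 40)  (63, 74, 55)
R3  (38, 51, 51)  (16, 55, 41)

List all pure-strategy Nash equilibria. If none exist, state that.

There is no pure-strategy Nash equilibrium.

Player A against (L, Front): payoffs 21, 66, 97 → best response R3.
Player A against (L, Back): payoffs 31, 56, 38 → best response R2.
Player A against (R, Front): payoffs 27, 56, 55 → best response R2.
Player A against (R, Back): payoffs 57, 63, 16 → best response R2.
Player B against (R1, Front): payoffs 49, 94 → best response R.
Player B against (R1, Back): payoffs 87, 81 → best response L.
Player B against (R2, Front): payoffs 96, 70 → best response L.
Player B against (R2, Back): payoffs 59, 74 → best response R.
Player B against (R3, Front): payoffs 49, 96 → best response R.
Player B against (R3, Back): payoffs 51, 55 → best response R.
Player C against (R1, L): payoffs 80, 19 → best response Front.
Player C against (R1, R): payoffs 71, 65 → best response Front.
Player C against (R2, L): payoffs 97, 40 → best response Front.
Player C against (R2, R): payoffs 86, 55 → best response Front.
Player C against (R3, L): payoffs 90, 51 → best response Front.
Player C against (R3, R): payoffs 82, 41 → best response Front.
No profile is a mutual best response for all players.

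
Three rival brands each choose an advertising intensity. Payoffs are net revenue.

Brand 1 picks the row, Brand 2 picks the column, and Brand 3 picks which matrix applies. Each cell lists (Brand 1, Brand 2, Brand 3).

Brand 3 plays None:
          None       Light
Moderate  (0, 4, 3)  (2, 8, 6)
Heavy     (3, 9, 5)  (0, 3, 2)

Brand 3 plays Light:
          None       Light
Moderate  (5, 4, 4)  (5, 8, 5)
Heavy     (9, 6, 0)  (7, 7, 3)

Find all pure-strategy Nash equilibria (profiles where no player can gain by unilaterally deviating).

The pure Nash equilibria are (Moderate, Light, None); (Heavy, None, None); (Heavy, Light, Light).

(Moderate, None, None): Brand 1 can switch to Heavy (0 → 3). Not NE.
(Moderate, None, Light): Brand 1 can switch to Heavy (5 → 9). Not NE.
(Moderate, Light, None): Brand 1 gets 2, best alternative 0; Brand 2 gets 8, best alternative 4; Brand 3 gets 6, best alternative 5. No profitable deviation — NE.
(Moderate, Light, Light): Brand 1 can switch to Heavy (5 → 7). Not NE.
(Heavy, None, None): Brand 1 gets 3, best alternative 0; Brand 2 gets 9, best alternative 3; Brand 3 gets 5, best alternative 0. No profitable deviation — NE.
(Heavy, None, Light): Brand 2 can switch to Light (6 → 7). Not NE.
(Heavy, Light, None): Brand 1 can switch to Moderate (0 → 2). Not NE.
(Heavy, Light, Light): Brand 1 gets 7, best alternative 5; Brand 2 gets 7, best alternative 6; Brand 3 gets 3, best alternative 2. No profitable deviation — NE.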